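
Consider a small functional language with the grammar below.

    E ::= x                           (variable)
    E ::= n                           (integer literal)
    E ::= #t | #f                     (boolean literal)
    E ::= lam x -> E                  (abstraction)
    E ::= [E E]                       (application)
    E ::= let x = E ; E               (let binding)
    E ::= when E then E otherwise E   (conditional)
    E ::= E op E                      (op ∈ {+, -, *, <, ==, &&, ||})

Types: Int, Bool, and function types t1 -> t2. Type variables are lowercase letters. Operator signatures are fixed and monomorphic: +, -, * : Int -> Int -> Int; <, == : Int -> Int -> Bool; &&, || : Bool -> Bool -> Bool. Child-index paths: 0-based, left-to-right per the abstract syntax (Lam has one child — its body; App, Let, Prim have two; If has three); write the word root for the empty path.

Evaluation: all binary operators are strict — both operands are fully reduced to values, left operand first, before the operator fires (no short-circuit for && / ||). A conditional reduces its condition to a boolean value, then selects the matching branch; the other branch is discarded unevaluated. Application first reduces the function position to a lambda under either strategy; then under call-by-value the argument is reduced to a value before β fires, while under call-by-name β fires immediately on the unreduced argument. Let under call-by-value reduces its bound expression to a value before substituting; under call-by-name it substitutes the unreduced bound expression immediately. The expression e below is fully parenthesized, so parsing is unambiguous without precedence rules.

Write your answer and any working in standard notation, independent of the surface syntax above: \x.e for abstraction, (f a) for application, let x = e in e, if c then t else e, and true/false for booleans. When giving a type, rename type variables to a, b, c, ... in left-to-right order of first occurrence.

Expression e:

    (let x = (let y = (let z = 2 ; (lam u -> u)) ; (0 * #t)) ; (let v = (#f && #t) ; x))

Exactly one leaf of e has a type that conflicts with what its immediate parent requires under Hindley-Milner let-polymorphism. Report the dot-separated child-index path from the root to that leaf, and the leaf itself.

Derivation:
let z : Int
u : a
\u._ : a -> a
let y : forall. a -> a
  unify Int ~ Int
  unify Bool ~ Int
  FAIL: mismatch Bool ~ Int

Answer: 0.1.1 : true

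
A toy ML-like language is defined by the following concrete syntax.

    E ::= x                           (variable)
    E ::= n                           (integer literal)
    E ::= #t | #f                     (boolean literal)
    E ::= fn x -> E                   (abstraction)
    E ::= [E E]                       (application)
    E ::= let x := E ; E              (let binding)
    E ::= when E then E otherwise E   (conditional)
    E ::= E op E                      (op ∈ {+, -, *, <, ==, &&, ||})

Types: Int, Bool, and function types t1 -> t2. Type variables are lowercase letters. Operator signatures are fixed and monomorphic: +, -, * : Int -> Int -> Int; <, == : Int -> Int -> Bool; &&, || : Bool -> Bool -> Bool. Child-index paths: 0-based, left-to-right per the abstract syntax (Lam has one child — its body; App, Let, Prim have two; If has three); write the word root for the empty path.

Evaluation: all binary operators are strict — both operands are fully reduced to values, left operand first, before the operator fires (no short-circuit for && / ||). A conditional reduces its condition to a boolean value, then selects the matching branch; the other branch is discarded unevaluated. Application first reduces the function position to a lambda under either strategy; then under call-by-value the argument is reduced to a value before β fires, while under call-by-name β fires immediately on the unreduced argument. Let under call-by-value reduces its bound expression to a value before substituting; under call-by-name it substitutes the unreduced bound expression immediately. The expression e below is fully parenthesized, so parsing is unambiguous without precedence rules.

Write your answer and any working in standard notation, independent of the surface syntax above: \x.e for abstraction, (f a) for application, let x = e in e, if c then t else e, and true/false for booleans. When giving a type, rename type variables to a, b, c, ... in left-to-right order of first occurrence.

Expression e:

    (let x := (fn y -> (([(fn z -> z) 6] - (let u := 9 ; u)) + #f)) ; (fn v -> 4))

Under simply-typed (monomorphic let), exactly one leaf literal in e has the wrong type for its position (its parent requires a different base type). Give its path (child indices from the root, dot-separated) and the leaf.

Derivation:
z : b
\z._ : b -> b
  unify b -> b ~ Int -> c
  unify b ~ Int
  unify Int ~ c
_ _ : Int
  unify Int ~ Int
let u : Int
u : Int
  unify Int ~ Int
  unify Int ~ Int
  unify Bool ~ Int
  FAIL: mismatch Bool ~ Int

Answer: 0.0.1 : false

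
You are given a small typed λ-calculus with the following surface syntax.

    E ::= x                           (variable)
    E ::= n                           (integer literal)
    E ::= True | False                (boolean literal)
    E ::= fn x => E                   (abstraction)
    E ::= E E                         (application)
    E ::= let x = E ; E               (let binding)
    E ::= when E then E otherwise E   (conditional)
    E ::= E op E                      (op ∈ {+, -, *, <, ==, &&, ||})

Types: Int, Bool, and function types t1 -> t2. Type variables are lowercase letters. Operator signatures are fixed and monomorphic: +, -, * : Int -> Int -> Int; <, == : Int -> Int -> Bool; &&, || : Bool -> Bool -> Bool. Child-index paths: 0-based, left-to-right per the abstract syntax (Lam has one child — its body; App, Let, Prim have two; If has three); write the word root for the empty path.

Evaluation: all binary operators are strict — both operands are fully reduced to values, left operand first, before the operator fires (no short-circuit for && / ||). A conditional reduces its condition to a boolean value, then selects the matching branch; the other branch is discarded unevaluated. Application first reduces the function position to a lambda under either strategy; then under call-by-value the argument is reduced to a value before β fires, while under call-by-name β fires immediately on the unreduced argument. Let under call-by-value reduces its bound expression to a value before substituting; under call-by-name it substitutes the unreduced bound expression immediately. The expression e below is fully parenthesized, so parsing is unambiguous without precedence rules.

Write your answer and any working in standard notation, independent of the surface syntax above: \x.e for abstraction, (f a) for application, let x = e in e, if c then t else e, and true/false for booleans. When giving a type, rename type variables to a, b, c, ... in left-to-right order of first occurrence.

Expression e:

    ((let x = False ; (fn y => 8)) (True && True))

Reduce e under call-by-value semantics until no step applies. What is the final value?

Derivation:
step 0: ((let x = false in (\y.8)) (true && true))
step 1: [let@0] ((\y.8) (true && true))
step 2: [delta@1] ((\y.8) true)
step 3: [beta@root] 8

Answer: 8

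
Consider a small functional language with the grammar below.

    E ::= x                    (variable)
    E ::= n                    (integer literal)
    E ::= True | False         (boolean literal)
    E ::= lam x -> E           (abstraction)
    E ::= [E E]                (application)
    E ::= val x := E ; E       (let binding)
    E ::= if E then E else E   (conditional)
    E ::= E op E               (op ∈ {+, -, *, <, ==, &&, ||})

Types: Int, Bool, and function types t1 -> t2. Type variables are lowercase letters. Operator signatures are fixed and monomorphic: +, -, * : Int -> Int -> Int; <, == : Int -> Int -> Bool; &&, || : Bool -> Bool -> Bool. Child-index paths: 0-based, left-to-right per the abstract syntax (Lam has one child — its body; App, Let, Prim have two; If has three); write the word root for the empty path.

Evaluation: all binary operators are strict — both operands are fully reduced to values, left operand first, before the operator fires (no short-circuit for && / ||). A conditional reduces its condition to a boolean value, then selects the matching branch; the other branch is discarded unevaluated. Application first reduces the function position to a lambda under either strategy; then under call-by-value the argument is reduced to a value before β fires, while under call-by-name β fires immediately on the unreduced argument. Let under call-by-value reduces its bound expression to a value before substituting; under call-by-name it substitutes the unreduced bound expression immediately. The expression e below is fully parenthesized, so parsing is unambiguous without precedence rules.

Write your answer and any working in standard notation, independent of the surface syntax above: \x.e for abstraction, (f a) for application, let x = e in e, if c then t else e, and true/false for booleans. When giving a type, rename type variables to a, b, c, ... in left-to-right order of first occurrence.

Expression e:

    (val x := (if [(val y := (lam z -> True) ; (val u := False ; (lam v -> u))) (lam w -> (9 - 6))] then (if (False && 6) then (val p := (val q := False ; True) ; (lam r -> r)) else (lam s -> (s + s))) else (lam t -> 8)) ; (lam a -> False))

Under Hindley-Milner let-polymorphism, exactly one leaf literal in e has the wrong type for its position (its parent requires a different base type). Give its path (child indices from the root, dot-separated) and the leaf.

Working:
\z._ : a -> Bool
let y : forall. a -> Bool
let u : Bool
u : Bool
\v._ : b -> Bool
  unify Int ~ Int
  unify Int ~ Int
\w._ : c -> Int
  unify b -> Bool ~ (c -> Int) -> d
  unify b ~ c -> Int
  unify Bool ~ d
_ _ : Bool
  unify Bool ~ Bool
  unify Bool ~ Bool
  unify Int ~ Bool
  FAIL: mismatch Int ~ Bool

Answer: 0.1.0.1 : 6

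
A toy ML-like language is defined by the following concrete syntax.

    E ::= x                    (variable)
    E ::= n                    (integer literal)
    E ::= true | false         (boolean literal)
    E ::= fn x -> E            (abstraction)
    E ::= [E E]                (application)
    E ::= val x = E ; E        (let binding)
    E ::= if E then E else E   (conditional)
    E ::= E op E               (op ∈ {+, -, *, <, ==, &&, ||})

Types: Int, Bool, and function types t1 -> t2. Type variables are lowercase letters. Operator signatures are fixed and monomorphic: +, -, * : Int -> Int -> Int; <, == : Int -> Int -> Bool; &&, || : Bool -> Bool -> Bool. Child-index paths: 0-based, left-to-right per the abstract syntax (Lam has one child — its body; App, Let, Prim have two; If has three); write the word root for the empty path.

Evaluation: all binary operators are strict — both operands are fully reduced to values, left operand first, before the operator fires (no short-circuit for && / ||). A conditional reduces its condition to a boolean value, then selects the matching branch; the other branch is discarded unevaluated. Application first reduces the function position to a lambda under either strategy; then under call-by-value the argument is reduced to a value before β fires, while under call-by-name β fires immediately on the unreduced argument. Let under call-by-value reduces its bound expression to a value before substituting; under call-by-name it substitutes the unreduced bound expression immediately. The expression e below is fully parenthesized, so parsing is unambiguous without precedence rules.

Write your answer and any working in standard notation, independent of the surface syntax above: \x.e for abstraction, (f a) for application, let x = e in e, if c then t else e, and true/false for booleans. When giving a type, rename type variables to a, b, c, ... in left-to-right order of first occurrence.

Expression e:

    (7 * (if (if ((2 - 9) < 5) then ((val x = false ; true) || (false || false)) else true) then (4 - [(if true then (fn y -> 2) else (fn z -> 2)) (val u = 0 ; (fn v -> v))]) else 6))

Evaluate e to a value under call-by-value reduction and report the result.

Answer: 14

Trace:
step 0: (7 * (if (if ((2 - 9) < 5) then ((let x = false in true) || (false || false)) else true) then (4 - ((if true then (\y.2) else (\z.2)) (let u = 0 in (\v.v)))) else 6))
step 1: [delta@1.0.0.0] (7 * (if (if (-7 < 5) then ((let x = false in true) || (false || false)) else true) then (4 - ((if true then (\y.2) else (\z.2)) (let u = 0 in (\v.v)))) else 6))
step 2: [delta@1.0.0] (7 * (if (if true then ((let x = false in true) || (false || false)) else true) then (4 - ((if true then (\y.2) else (\z.2)) (let u = 0 in (\v.v)))) else 6))
step 3: [if@1.0] (7 * (if ((let x = false in true) || (false || false)) then (4 - ((if true then (\y.2) else (\z.2)) (let u = 0 in (\v.v)))) else 6))
step 4: [let@1.0.0] (7 * (if (true || (false || false)) then (4 - ((if true then (\y.2) else (\z.2)) (let u = 0 in (\v.v)))) else 6))
step 5: [delta@1.0.1] (7 * (if (true || false) then (4 - ((if true then (\y.2) else (\z.2)) (let u = 0 in (\v.v)))) else 6))
step 6: [delta@1.0] (7 * (if true then (4 - ((if true then (\y.2) else (\z.2)) (let u = 0 in (\v.v)))) else 6))
step 7: [if@1] (7 * (4 - ((if true then (\y.2) else (\z.2)) (let u = 0 in (\v.v)))))
step 8: [if@1.1.0] (7 * (4 - ((\y.2) (let u = 0 in (\v.v)))))
step 9: [let@1.1.1] (7 * (4 - ((\y.2) (\v.v))))
step 10: [beta@1.1] (7 * (4 - 2))
step 11: [delta@1] (7 * 2)
step 12: [delta@root] 14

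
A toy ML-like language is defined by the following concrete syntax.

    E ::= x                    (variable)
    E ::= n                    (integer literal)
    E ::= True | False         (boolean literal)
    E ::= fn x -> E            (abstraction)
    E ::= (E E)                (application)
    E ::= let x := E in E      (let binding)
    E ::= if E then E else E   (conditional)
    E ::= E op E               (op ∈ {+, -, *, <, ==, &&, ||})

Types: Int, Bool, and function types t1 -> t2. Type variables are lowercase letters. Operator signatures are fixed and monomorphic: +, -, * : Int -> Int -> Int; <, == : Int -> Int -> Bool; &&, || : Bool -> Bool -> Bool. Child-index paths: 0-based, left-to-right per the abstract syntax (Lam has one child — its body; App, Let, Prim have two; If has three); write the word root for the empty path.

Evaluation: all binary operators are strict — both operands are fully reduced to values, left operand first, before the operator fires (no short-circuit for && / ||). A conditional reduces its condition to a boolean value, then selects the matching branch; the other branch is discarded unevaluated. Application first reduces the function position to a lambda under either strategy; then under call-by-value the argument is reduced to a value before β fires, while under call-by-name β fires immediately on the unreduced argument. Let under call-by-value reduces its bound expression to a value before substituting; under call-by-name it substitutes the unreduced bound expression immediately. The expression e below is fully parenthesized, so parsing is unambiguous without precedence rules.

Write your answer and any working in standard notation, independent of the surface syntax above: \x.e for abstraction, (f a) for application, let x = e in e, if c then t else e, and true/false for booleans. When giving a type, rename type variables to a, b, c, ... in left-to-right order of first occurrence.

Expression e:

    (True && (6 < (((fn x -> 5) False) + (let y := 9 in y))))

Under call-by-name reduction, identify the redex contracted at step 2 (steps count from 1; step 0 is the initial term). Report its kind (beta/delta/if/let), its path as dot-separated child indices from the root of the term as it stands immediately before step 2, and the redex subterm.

Trace:
step 0: (true && (6 < (((\x.5) false) + (let y = 9 in y))))
step 1: [beta@1.1.0] (true && (6 < (5 + (let y = 9 in y))))
step 2: [let@1.1.1] (true && (6 < (5 + 9)))

Answer: let at 1.1.1 : (let y = 9 in y)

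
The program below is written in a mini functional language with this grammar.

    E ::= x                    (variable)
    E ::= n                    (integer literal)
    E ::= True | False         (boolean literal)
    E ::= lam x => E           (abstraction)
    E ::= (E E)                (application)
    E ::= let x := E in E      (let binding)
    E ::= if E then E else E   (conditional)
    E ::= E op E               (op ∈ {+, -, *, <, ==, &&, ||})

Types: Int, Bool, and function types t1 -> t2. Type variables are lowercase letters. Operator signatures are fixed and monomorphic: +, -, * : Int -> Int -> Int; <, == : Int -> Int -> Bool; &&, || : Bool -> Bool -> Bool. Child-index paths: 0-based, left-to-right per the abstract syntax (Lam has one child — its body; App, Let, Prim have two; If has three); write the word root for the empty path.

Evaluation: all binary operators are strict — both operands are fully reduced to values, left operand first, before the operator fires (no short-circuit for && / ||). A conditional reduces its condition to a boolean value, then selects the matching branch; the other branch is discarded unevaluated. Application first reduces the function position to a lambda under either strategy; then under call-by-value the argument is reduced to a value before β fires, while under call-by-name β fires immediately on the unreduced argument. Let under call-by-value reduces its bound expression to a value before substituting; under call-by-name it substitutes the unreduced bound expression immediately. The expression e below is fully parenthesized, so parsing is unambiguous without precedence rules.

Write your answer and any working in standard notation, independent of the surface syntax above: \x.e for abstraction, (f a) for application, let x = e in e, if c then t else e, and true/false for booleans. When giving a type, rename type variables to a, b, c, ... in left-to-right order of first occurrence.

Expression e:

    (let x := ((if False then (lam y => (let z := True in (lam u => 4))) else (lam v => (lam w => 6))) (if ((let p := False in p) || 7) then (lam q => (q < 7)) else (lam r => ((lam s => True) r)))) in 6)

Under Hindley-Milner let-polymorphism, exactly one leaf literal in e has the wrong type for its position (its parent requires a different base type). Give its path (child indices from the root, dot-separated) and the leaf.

Trace:
  unify Bool ~ Bool
let z : Bool
\u._ : b -> Int
\y._ : a -> b -> Int
\w._ : d -> Int
\v._ : c -> d -> Int
  unify a -> b -> Int ~ c -> d -> Int
  unify a ~ c
  unify b -> Int ~ d -> Int
  unify b ~ d
  unify Int ~ Int
let p : Bool
p : Bool
  unify Bool ~ Bool
  unify Int ~ Bool
  FAIL: mismatch Int ~ Bool

Answer: 0.1.0.1 : 7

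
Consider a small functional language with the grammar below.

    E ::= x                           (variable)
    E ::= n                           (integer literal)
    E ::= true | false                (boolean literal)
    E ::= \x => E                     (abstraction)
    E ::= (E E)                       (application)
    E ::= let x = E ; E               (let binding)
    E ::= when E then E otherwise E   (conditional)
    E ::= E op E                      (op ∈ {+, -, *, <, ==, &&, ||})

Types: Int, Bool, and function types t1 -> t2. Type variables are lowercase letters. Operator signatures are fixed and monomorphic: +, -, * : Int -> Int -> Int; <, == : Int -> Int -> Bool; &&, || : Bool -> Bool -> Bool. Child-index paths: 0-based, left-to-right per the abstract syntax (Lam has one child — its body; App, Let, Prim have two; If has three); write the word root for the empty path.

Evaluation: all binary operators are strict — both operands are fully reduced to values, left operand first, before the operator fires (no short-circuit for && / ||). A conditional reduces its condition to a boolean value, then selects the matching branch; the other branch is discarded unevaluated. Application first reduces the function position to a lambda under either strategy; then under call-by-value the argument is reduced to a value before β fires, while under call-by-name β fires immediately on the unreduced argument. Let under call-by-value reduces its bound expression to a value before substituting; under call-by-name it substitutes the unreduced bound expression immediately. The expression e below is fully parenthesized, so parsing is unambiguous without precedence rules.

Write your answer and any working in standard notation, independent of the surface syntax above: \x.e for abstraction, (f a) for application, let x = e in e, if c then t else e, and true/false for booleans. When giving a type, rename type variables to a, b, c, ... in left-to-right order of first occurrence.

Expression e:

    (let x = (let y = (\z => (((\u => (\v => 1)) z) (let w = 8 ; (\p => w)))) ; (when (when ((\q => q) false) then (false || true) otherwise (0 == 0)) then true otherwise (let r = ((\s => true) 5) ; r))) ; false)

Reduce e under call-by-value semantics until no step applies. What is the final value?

Answer: false

Working:
step 0: (let x = (let y = (\z.(((\u.(\v.1)) z) (let w = 8 in (\p.w)))) in (if (if ((\q.q) false) then (false || true) else (0 == 0)) then true else (let r = ((\s.true) 5) in r))) in false)
step 1: [let@0] (let x = (if (if ((\q.q) false) then (false || true) else (0 == 0)) then true else (let r = ((\s.true) 5) in r)) in false)
step 2: [beta@0.0.0] (let x = (if (if false then (false || true) else (0 == 0)) then true else (let r = ((\s.true) 5) in r)) in false)
step 3: [if@0.0] (let x = (if (0 == 0) then true else (let r = ((\s.true) 5) in r)) in false)
step 4: [delta@0.0] (let x = (if true then true else (let r = ((\s.true) 5) in r)) in false)
step 5: [if@0] (let x = true in false)
step 6: [let@root] false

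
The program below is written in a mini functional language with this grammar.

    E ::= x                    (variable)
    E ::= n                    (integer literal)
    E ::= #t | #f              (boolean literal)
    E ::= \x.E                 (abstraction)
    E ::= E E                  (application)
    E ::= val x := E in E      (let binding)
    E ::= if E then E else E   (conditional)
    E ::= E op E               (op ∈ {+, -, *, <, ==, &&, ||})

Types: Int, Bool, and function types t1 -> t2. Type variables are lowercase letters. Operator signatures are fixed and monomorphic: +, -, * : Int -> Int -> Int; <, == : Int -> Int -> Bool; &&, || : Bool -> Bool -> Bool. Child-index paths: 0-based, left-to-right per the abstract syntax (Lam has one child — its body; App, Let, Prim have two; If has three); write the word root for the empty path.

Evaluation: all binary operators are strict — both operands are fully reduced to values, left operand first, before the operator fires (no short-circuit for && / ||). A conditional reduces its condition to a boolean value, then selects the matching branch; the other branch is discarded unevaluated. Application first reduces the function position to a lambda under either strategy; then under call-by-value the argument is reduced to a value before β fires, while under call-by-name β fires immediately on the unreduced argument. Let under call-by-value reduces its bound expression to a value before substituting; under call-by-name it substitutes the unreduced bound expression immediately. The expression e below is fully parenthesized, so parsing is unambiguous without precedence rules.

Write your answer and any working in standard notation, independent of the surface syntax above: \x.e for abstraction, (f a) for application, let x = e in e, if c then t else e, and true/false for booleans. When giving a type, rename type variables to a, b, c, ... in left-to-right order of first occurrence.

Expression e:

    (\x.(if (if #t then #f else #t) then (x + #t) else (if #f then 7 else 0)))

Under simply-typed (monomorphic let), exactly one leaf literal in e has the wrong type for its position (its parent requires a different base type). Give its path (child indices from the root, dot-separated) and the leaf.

Answer: 0.1.1 : true

Trace:
  unify Bool ~ Bool
  unify Bool ~ Bool
  unify Bool ~ Bool
x : a
  unify a ~ Int
  unify Bool ~ Int
  FAIL: mismatch Bool ~ Int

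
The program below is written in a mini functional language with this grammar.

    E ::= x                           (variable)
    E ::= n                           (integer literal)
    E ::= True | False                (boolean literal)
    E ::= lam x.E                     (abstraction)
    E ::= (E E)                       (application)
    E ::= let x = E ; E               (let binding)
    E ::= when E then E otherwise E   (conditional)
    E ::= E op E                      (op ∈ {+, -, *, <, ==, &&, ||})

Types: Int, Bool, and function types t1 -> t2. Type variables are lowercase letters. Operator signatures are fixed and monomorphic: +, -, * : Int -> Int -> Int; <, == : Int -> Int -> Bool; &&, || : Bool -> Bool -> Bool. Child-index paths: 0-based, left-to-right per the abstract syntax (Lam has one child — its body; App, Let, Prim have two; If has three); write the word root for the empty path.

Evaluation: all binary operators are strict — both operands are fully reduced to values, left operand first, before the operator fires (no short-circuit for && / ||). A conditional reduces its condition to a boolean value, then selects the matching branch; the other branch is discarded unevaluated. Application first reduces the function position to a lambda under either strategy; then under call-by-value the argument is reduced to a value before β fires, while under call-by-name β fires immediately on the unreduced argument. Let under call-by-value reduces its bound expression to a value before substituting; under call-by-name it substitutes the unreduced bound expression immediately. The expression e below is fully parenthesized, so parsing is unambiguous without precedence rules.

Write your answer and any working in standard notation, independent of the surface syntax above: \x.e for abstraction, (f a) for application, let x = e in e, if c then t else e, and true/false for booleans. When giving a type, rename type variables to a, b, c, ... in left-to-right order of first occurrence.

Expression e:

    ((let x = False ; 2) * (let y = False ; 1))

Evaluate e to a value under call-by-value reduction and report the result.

Working:
step 0: ((let x = false in 2) * (let y = false in 1))
step 1: [let@0] (2 * (let y = false in 1))
step 2: [let@1] (2 * 1)
step 3: [delta@root] 2

Answer: 2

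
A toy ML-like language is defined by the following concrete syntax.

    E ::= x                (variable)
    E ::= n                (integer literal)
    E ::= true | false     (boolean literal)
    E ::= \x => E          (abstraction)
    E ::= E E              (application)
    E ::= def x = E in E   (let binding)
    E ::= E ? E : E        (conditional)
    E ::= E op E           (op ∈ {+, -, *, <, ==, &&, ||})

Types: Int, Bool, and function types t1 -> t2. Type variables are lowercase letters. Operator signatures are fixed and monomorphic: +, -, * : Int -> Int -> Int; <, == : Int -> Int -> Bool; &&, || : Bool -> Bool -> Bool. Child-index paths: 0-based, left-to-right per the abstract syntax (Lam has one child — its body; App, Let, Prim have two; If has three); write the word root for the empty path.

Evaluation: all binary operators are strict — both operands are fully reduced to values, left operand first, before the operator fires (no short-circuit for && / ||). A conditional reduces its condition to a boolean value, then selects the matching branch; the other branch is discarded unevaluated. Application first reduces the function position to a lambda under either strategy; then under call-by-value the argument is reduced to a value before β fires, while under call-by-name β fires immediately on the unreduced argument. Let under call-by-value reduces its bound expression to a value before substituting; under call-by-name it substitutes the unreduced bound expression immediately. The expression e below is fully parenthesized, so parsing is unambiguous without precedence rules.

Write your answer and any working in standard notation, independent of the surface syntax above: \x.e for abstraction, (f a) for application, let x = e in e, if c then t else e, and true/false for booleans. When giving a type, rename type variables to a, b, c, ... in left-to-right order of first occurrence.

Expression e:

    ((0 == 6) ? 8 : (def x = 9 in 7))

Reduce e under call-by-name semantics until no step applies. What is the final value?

Answer: 7

Derivation:
step 0: (if (0 == 6) then 8 else (let x = 9 in 7))
step 1: [delta@0] (if false then 8 else (let x = 9 in 7))
step 2: [if@root] (let x = 9 in 7)
step 3: [let@root] 7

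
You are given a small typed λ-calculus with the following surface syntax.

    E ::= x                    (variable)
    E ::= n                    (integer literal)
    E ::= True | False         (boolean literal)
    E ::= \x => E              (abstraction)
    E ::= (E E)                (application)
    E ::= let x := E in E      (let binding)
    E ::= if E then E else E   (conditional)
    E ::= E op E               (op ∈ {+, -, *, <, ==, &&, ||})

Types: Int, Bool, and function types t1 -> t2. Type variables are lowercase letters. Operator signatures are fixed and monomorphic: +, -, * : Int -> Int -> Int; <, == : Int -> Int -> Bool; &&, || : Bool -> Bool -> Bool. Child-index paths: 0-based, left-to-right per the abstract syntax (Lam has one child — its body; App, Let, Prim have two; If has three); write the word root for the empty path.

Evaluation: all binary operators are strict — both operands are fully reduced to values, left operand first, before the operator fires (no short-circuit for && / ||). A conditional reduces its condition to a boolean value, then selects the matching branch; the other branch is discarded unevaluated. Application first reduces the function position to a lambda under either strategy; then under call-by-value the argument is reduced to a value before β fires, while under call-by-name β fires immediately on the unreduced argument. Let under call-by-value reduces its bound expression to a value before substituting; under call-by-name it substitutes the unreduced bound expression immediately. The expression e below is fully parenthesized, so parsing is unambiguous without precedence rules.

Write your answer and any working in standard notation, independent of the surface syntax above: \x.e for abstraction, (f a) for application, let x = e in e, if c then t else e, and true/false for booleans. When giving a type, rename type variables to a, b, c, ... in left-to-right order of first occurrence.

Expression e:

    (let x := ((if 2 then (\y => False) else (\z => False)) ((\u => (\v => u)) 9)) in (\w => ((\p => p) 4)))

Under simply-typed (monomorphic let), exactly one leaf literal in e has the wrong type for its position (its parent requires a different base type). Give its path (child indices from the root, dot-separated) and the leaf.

Answer: 0.0.0 : 2

Working:
  unify Int ~ Bool
  FAIL: mismatch Int ~ Bool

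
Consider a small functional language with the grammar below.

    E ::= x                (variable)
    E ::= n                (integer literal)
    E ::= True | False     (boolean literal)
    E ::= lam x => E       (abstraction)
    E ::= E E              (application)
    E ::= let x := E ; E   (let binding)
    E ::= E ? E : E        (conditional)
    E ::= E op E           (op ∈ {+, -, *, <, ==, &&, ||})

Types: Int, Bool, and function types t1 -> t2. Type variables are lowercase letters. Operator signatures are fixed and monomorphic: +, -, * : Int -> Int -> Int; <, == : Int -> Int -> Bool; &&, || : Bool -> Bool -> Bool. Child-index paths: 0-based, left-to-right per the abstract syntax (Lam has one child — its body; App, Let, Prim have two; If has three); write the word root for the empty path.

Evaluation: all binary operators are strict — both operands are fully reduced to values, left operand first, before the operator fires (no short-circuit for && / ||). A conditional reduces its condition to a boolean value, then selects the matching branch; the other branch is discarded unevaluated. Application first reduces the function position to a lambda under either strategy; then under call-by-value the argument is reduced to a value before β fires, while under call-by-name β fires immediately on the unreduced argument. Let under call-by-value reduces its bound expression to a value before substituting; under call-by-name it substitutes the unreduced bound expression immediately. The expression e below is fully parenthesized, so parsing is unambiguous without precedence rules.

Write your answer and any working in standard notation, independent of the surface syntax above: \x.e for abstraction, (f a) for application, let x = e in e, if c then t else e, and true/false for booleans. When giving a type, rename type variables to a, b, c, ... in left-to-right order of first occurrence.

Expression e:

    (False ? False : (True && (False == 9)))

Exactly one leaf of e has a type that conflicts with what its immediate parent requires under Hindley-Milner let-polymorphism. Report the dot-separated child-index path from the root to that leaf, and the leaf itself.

Trace:
  unify Bool ~ Bool
  unify Bool ~ Bool
  unify Bool ~ Int
  FAIL: mismatch Bool ~ Int

Answer: 2.1.0 : false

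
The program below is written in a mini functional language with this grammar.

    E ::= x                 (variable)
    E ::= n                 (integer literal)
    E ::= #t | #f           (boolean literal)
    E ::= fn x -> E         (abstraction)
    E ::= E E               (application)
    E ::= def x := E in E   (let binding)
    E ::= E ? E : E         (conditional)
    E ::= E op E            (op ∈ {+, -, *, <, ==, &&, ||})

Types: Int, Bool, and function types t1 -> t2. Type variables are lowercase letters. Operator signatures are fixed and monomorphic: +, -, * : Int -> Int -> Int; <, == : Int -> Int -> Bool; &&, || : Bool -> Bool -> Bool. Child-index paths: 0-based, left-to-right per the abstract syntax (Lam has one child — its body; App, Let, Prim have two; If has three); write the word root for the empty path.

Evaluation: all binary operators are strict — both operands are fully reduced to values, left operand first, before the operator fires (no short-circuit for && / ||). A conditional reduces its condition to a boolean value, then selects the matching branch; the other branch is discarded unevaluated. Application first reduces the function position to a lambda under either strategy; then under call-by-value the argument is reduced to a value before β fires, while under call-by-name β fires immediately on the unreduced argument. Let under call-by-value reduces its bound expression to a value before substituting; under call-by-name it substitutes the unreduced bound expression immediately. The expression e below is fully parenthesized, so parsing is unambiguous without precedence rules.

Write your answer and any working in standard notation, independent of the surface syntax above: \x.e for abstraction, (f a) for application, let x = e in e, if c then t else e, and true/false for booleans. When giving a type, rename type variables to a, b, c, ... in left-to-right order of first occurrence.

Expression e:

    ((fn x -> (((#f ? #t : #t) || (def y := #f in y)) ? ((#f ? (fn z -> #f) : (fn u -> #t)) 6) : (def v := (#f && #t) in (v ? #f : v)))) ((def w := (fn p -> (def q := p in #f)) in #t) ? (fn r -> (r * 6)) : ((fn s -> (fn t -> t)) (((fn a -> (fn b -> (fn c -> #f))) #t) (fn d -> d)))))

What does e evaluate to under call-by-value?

Derivation:
step 0: ((\x.(if ((if false then true else true) || (let y = false in y)) then ((if false then (\z.false) else (\u.true)) 6) else (let v = (false && true) in (if v then false else v)))) (if (let w = (\p.(let q = p in false)) in true) then (\r.(r * 6)) else ((\s.(\t.t)) (((\a.(\b.(\c.false))) true) (\d.d)))))
step 1: [let@1.0] ((\x.(if ((if false then true else true) || (let y = false in y)) then ((if false then (\z.false) else (\u.true)) 6) else (let v = (false && true) in (if v then false else v)))) (if true then (\r.(r * 6)) else ((\s.(\t.t)) (((\a.(\b.(\c.false))) true) (\d.d)))))
step 2: [if@1] ((\x.(if ((if false then true else true) || (let y = false in y)) then ((if false then (\z.false) else (\u.true)) 6) else (let v = (false && true) in (if v then false else v)))) (\r.(r * 6)))
step 3: [beta@root] (if ((if false then true else true) || (let y = false in y)) then ((if false then (\z.false) else (\u.true)) 6) else (let v = (false && true) in (if v then false else v)))
step 4: [if@0.0] (if (true || (let y = false in y)) then ((if false then (\z.false) else (\u.true)) 6) else (let v = (false && true) in (if v then false else v)))
step 5: [let@0.1] (if (true || false) then ((if false then (\z.false) else (\u.true)) 6) else (let v = (false && true) in (if v then false else v)))
step 6: [delta@0] (if true then ((if false then (\z.false) else (\u.true)) 6) else (let v = (false && true) in (if v then false else v)))
step 7: [if@root] ((if false then (\z.false) else (\u.true)) 6)
step 8: [if@0] ((\u.true) 6)
step 9: [beta@root] true

Answer: true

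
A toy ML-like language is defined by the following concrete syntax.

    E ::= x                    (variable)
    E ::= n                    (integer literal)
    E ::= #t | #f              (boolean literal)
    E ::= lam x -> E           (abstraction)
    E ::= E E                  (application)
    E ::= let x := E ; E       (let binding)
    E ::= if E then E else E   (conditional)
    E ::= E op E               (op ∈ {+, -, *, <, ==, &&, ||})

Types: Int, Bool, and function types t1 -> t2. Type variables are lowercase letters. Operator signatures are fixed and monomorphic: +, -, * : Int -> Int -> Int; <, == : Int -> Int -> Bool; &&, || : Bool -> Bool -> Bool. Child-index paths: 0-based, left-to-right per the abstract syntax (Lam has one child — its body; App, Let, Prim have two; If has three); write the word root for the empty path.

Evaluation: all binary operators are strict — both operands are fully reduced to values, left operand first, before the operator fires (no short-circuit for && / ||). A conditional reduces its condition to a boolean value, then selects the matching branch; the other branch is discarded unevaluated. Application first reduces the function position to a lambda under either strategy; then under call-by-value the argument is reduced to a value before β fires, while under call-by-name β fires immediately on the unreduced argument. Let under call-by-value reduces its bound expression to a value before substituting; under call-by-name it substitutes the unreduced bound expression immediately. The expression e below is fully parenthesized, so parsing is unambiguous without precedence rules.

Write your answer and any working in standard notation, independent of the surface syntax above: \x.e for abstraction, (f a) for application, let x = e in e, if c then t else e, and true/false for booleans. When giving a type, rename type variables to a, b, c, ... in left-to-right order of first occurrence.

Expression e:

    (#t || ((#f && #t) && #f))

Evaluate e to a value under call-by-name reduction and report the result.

Working:
step 0: (true || ((false && true) && false))
step 1: [delta@1.0] (true || (false && false))
step 2: [delta@1] (true || false)
step 3: [delta@root] true

Answer: true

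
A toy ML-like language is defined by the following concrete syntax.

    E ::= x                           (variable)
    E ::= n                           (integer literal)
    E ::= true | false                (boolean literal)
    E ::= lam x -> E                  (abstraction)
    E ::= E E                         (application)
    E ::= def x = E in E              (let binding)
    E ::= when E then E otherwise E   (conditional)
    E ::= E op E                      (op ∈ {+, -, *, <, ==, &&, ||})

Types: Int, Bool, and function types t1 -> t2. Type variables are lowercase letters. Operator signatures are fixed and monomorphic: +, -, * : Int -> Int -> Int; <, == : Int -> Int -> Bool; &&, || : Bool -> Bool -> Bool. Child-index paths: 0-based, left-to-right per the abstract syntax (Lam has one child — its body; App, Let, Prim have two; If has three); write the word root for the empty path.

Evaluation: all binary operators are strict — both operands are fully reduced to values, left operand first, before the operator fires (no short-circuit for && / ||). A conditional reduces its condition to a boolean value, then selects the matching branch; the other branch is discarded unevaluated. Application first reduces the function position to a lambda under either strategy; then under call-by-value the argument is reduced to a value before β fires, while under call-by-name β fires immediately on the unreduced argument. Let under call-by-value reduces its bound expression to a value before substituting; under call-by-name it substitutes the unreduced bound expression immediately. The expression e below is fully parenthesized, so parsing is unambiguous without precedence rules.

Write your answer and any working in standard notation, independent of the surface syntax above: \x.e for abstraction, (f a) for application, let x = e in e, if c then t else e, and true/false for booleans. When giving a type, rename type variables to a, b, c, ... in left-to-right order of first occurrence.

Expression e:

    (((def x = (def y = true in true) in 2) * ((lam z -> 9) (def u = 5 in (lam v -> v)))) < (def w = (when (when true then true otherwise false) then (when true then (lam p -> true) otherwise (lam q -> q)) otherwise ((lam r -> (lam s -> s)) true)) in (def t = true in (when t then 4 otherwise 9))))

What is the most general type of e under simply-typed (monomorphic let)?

Answer: Bool

Trace:
let y : Bool
let x : Bool
  unify Int ~ Int
\z._ : a -> Int
let u : Int
v : b
\v._ : b -> b
  unify a -> Int ~ (b -> b) -> c
  unify a ~ b -> b
  unify Int ~ c
_ _ : Int
  unify Int ~ Int
  unify Int ~ Int
  unify Bool ~ Bool
  unify Bool ~ Bool
  unify Bool ~ Bool
  unify Bool ~ Bool
\p._ : d -> Bool
q : e
\q._ : e -> e
  unify d -> Bool ~ e -> e
  unify d ~ e
  unify Bool ~ e
s : g
\s._ : g -> g
\r._ : f -> g -> g
  unify f -> g -> g ~ Bool -> h
  unify f ~ Bool
  unify g -> g ~ h
_ _ : g -> g
  unify Bool -> Bool ~ g -> g
  unify Bool ~ g
  unify Bool ~ Bool
let w : Bool -> Bool
let t : Bool
t : Bool
  unify Bool ~ Bool
  unify Int ~ Int
  unify Int ~ Int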